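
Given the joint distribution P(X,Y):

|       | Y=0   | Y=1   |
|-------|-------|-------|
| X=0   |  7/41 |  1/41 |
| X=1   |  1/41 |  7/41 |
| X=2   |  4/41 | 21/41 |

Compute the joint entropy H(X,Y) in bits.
1.9541 bits

H(X,Y) = -Σ_{x,y} P(x,y) log₂ P(x,y). Per-cell terms -P(x,y)·log₂P(x,y):
  X=0: 0.43540, 0.13067
  X=1: 0.13067, 0.43540
  X=2: 0.32757, 0.49439
Sum of the 6 terms: H(X,Y) = 1.9541 bits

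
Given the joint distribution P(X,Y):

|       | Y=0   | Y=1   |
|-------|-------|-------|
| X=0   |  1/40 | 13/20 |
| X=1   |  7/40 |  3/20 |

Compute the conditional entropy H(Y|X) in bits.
0.4779 bits

H(Y|X) = H(X,Y) - H(X)

H(X,Y) = -Σ_{x,y} P(x,y) log₂ P(x,y). Per-cell terms -P(x,y)·log₂P(x,y):
  X=0: 0.13305, 0.40397
  X=1: 0.44005, 0.41054
Sum of the 4 terms: H(X,Y) = 1.3876 bits

Marginal of X (row sums):
  P(X=0) = 1/40 + 13/20 = 27/40
  P(X=1) = 7/40 + 3/20 = 13/40
H(X) = -[(27/40)·log₂(27/40) + (13/40)·log₂(13/40)]
  = 0.38275 + 0.52698 = 0.9097 bits

H(Y|X) = H(X,Y) - H(X) = 1.3876 - 0.9097 = 0.4779 bits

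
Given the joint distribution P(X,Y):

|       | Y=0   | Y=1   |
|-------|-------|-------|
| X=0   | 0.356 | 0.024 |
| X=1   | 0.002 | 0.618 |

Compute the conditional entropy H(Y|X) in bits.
0.1486 bits

H(Y|X) = H(X,Y) - H(X)

H(X,Y) = -Σ_{x,y} P(x,y) log₂ P(x,y). Per-cell terms -P(x,y)·log₂P(x,y):
  X=0: 0.53046, 0.12914
  X=1: 0.01793, 0.42909
Sum of the 4 terms: H(X,Y) = 1.1066 bits

Marginal of X (row sums):
  P(X=0) = 0.356 + 0.024 = 0.380
  P(X=1) = 0.002 + 0.618 = 0.620
H(X) = -[0.380·log₂(0.380) + 0.620·log₂(0.620)]
  = 0.53045 + 0.42759 = 0.9580 bits

H(Y|X) = H(X,Y) - H(X) = 1.1066 - 0.9580 = 0.1486 bits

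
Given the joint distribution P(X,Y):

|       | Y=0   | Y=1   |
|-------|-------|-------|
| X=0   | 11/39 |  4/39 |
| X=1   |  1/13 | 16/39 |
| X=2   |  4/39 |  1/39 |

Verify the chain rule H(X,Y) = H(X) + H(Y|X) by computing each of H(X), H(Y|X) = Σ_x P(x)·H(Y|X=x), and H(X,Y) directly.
H(X) = 1.4156 bits, H(Y|X) = 0.7209 bits, H(X,Y) = 2.1365 bits

Marginal of X (row sums):
  P(X=0) = 11/39 + 4/39 = 5/13
  P(X=1) = 1/13 + 16/39 = 19/39
  P(X=2) = 4/39 + 1/39 = 5/39
H(X) = -[(5/13)·log₂(5/13) + (19/39)·log₂(19/39) + (5/39)·log₂(5/39)]
  = 0.530197 + 0.505436 + 0.379933 = 1.4156 bits

H(Y|X) = Σ_x P(x)·H(Y|X=x):
  X=0: P(X=0) = 5/13, P(Y|X=0) = (11/15, 4/15) → H(Y|X=0) = 0.836641
  X=1: P(X=1) = 19/39, P(Y|X=1) = (3/19, 16/19) → H(Y|X=1) = 0.629249
  X=2: P(X=2) = 5/39, P(Y|X=2) = (4/5, 1/5) → H(Y|X=2) = 0.721928
H(Y|X) = (5/13)·0.836641 + (19/39)·0.629249 + (5/39)·0.721928 = 0.7209 bits

H(X,Y) = -Σ_{x,y} P(x,y) log₂ P(x,y). Per-cell terms -P(x,y)·log₂P(x,y):
  X=0: 0.515017, 0.336964
  X=1: 0.284649, 0.527345
  X=2: 0.336964, 0.135523
Sum of the 6 terms: H(X,Y) = 2.1365 bits

Chain rule check:
  H(X) + H(Y|X) = 1.4156 + 0.7209 = 2.1365 bits
  H(X,Y) = 2.1365 bits
✓ Chain rule verified.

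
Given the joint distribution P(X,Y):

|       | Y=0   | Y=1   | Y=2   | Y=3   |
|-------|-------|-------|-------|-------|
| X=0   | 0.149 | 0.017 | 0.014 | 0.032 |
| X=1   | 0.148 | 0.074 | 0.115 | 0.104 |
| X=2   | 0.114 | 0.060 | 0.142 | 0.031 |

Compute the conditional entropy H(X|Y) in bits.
1.4138 bits

H(X|Y) = H(X,Y) - H(Y)

H(X,Y) = -Σ_{x,y} P(x,y) log₂ P(x,y). Per-cell terms -P(x,y)·log₂P(x,y):
  X=0: 0.40924575, 0.09993146, 0.08621801, 0.15890510
  X=1: 0.40793698, 0.27796849, 0.35883384, 0.33959583
  X=2: 0.35714995, 0.24353362, 0.39987728, 0.15535923
Sum of the 12 terms: H(X,Y) = 3.2945555 bits

Marginal of Y (column sums):
  P(Y=0) = 0.149 + 0.148 + 0.114 = 0.411
  P(Y=1) = 0.017 + 0.074 + 0.060 = 0.151
  P(Y=2) = 0.014 + 0.115 + 0.142 = 0.271
  P(Y=3) = 0.032 + 0.104 + 0.031 = 0.167
H(Y) = -[0.411·log₂(0.411) + 0.151·log₂(0.151) + 0.271·log₂(0.271) + 0.167·log₂(0.167)]
  = 0.52722657 + 0.41183431 + 0.51046515 + 0.43120736 = 1.8807334 bits

H(X|Y) = H(X,Y) - H(Y) = 3.2945555 - 1.8807334 = 1.4138 bits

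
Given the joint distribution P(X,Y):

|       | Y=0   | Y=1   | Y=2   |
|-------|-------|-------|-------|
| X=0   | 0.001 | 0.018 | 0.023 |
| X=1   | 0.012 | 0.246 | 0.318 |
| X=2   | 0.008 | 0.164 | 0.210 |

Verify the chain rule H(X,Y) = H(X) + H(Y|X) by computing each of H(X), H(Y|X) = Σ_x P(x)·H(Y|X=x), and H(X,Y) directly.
H(X) = 1.1809 bits, H(Y|X) = 1.1148 bits, H(X,Y) = 2.2957 bits

Marginal of X (row sums):
  P(X=0) = 0.001 + 0.018 + 0.023 = 0.042
  P(X=1) = 0.012 + 0.246 + 0.318 = 0.576
  P(X=2) = 0.008 + 0.164 + 0.210 = 0.382
H(X) = -[0.042·log₂(0.042) + 0.576·log₂(0.576) + 0.382·log₂(0.382)]
  = 0.1921 + 0.4584 + 0.5304 = 1.1809 bits

H(Y|X) = Σ_x P(x)·H(Y|X=x):
  X=0: P(X=0) = 0.042, P(Y|X=0) = (1/42, 3/7, 23/42) → H(Y|X=0) = 1.1280
  X=1: P(X=1) = 0.576, P(Y|X=1) = (1/48, 41/96, 53/96) → H(Y|X=1) = 1.1137
  X=2: P(X=2) = 0.382, P(Y|X=2) = (4/191, 82/191, 105/191) → H(Y|X=2) = 1.1150
H(Y|X) = 0.042·1.1280 + 0.576·1.1137 + 0.382·1.1150 = 1.1148 bits

H(X,Y) = -Σ_{x,y} P(x,y) log₂ P(x,y). Per-cell terms -P(x,y)·log₂P(x,y):
  X=0: 0.0100, 0.1043, 0.1252
  X=1: 0.0766, 0.4977, 0.5256
  X=2: 0.0557, 0.4278, 0.4728
Sum of the 9 terms: H(X,Y) = 2.2957 bits

Chain rule check:
  H(X) + H(Y|X) = 1.1809 + 1.1148 = 2.2957 bits
  H(X,Y) = 2.2957 bits
✓ Chain rule verified.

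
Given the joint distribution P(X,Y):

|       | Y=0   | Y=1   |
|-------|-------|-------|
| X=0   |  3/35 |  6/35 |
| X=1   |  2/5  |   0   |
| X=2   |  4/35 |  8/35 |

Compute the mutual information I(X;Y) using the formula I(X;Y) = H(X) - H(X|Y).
0.4200 bits

I(X;Y) = H(X) - H(X|Y)

Marginal of X (row sums):
  P(X=0) = 3/35 + 6/35 = 9/35
  P(X=1) = 2/5 + 0 = 2/5
  P(X=2) = 4/35 + 8/35 = 12/35
H(X) = -[(9/35)·log₂(9/35) + (2/5)·log₂(2/5) + (12/35)·log₂(12/35)]
  = 0.5038 + 0.5288 + 0.5295 = 1.5621 bits

Marginal of Y (column sums):
  P(Y=0) = 3/35 + 2/5 + 4/35 = 3/5
  P(Y=1) = 6/35 + 0 + 8/35 = 2/5
H(X|Y) = Σ_y P(y)·H(X|Y=y):
  Y=0: P(Y=0) = 3/5, P(X|Y=0) = (1/7, 2/3, 4/21) → H(X|Y=0) = 1.2467
  Y=1: P(Y=1) = 2/5, P(X|Y=1) = (3/7, 0, 4/7) → H(X|Y=1) = 0.9852
H(X|Y) = (3/5)·1.2467 + (2/5)·0.9852 = 1.1421 bits

I(X;Y) = H(X) - H(X|Y) = 1.5621 - 1.1421 = 0.4200 bits

Cross-check via I(X;Y) = H(X) + H(Y) - H(X,Y): computing H(Y) from the column sums and H(X,Y) from the 6 cells in the same way gives H(Y) = 0.9710 bits and H(X,Y) = 2.1131 bits, so
I(X;Y) = 1.5621 + 0.9710 - 2.1131 = 0.4200 bits ✓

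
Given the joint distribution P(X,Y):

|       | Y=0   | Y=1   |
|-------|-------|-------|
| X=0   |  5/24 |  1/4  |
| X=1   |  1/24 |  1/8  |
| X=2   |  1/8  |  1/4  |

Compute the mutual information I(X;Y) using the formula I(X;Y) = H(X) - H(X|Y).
0.0193 bits

I(X;Y) = H(X) - H(X|Y)

Marginal of X (row sums):
  P(X=0) = 5/24 + 1/4 = 11/24
  P(X=1) = 1/24 + 1/8 = 1/6
  P(X=2) = 1/8 + 1/4 = 3/8
H(X) = -[(11/24)·log₂(11/24) + (1/6)·log₂(1/6) + (3/8)·log₂(3/8)]
  = 0.5158683 + 0.4308271 + 0.5306391 = 1.4773345 bits

Marginal of Y (column sums):
  P(Y=0) = 5/24 + 1/24 + 1/8 = 3/8
  P(Y=1) = 1/4 + 1/8 + 1/4 = 5/8
H(X|Y) = Σ_y P(y)·H(X|Y=y):
  Y=0: P(Y=0) = 3/8, P(X|Y=0) = (5/9, 1/9, 1/3) → H(X|Y=0) = 1.3516441
  Y=1: P(Y=1) = 5/8, P(X|Y=1) = (2/5, 1/5, 2/5) → H(X|Y=1) = 1.5219281
H(X|Y) = (3/8)·1.3516441 + (5/8)·1.5219281 = 1.4580716 bits

I(X;Y) = H(X) - H(X|Y) = 1.4773345 - 1.4580716 = 0.0193 bits

Cross-check via I(X;Y) = H(X) + H(Y) - H(X,Y): computing H(Y) from the column sums and H(X,Y) from the 6 cells in the same way gives H(Y) = 0.9544340 bits and H(X,Y) = 2.4125056 bits, so
I(X;Y) = 1.4773345 + 0.9544340 - 2.4125056 = 0.0193 bits ✓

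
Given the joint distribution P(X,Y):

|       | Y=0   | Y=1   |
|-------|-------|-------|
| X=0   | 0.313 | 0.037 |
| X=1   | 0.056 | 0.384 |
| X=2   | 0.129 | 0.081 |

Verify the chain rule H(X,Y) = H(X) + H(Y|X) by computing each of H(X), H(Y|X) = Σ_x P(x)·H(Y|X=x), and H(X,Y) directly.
H(X) = 1.5241 bits, H(Y|X) = 0.6144 bits, H(X,Y) = 2.1384 bits

Marginal of X (row sums):
  P(X=0) = 0.313 + 0.037 = 0.350
  P(X=1) = 0.056 + 0.384 = 0.440
  P(X=2) = 0.129 + 0.081 = 0.210
H(X) = -[0.350·log₂(0.350) + 0.440·log₂(0.440) + 0.210·log₂(0.210)]
  = 0.53010 + 0.52115 + 0.47282 = 1.5241 bits

H(Y|X) = Σ_x P(x)·H(Y|X=x):
  X=0: P(X=0) = 0.350, P(Y|X=0) = (313/350, 37/350) → H(Y|X=0) = 0.48685
  X=1: P(X=1) = 0.440, P(Y|X=1) = (7/55, 48/55) → H(Y|X=1) = 0.54991
  X=2: P(X=2) = 0.210, P(Y|X=2) = (43/70, 27/70) → H(Y|X=2) = 0.96198
H(Y|X) = 0.350·0.48685 + 0.440·0.54991 + 0.210·0.96198 = 0.6144 bits

H(X,Y) = -Σ_{x,y} P(x,y) log₂ P(x,y). Per-cell terms -P(x,y)·log₂P(x,y):
  X=0: 0.52451, 0.17598
  X=1: 0.23287, 0.53024
  X=2: 0.38114, 0.29370
Sum of the 6 terms: H(X,Y) = 2.1384 bits

Chain rule check:
  H(X) + H(Y|X) = 1.5241 + 0.6144 = 2.1385 bits
  H(X,Y) = 2.1384 bits
✓ Chain rule verified (Δ = 0.0001 is 4-dp rounding noise: each of the three values was rounded independently).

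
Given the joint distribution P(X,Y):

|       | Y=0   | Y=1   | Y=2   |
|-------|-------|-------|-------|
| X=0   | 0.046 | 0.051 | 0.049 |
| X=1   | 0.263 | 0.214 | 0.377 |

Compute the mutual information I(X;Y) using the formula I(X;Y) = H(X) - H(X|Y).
0.0056 bits

I(X;Y) = H(X) - H(X|Y)

Marginal of X (row sums):
  P(X=0) = 0.046 + 0.051 + 0.049 = 0.146
  P(X=1) = 0.263 + 0.214 + 0.377 = 0.854
H(X) = -[0.146·log₂(0.146) + 0.854·log₂(0.854)]
  = 0.405290 + 0.194449 = 0.59974 bits

Marginal of Y (column sums):
  P(Y=0) = 0.046 + 0.263 = 0.309
  P(Y=1) = 0.051 + 0.214 = 0.265
  P(Y=2) = 0.049 + 0.377 = 0.426
H(X|Y) = Σ_y P(y)·H(X|Y=y):
  Y=0: P(Y=0) = 0.309, P(X|Y=0) = (46/309, 263/309) → H(X|Y=0) = 0.606998
  Y=1: P(Y=1) = 0.265, P(X|Y=1) = (51/265, 214/265) → H(X|Y=1) = 0.706574
  Y=2: P(Y=2) = 0.426, P(X|Y=2) = (49/426, 377/426) → H(X|Y=2) = 0.514885
H(X|Y) = 0.309·0.606998 + 0.265·0.706574 + 0.426·0.514885 = 0.59415 bits

I(X;Y) = H(X) - H(X|Y) = 0.59974 - 0.59415 = 0.0056 bits

Cross-check via I(X;Y) = H(X) + H(Y) - H(X,Y): computing H(Y) from the column sums and H(X,Y) from the 6 cells in the same way gives H(Y) = 1.55571 bits and H(X,Y) = 2.14985 bits, so
I(X;Y) = 0.59974 + 1.55571 - 2.14985 = 0.0056 bits ✓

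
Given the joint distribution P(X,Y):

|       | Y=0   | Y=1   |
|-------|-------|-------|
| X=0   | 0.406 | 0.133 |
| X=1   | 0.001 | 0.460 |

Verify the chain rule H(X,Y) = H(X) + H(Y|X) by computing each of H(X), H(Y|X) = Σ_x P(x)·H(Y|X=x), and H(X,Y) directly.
H(X) = 0.9956 bits, H(Y|X) = 0.4448 bits, H(X,Y) = 1.4404 bits

Marginal of X (row sums):
  P(X=0) = 0.406 + 0.133 = 0.539
  P(X=1) = 0.001 + 0.460 = 0.461
H(X) = -[0.539·log₂(0.539) + 0.461·log₂(0.461)]
  = 0.4806 + 0.5150 = 0.9956 bits

H(Y|X) = Σ_x P(x)·H(Y|X=x):
  X=0: P(X=0) = 0.539, P(Y|X=0) = (58/77, 19/77) → H(Y|X=0) = 0.8061
  X=1: P(X=1) = 0.461, P(Y|X=1) = (1/461, 460/461) → H(Y|X=1) = 0.0223
H(Y|X) = 0.539·0.8061 + 0.461·0.0223 = 0.4448 bits

H(X,Y) = -Σ_{x,y} P(x,y) log₂ P(x,y). Per-cell terms -P(x,y)·log₂P(x,y):
  X=0: 0.5280, 0.3871
  X=1: 0.0100, 0.5153
Sum of the 4 terms: H(X,Y) = 1.4404 bits

Chain rule check:
  H(X) + H(Y|X) = 0.9956 + 0.4448 = 1.4404 bits
  H(X,Y) = 1.4404 bits
✓ Chain rule verified.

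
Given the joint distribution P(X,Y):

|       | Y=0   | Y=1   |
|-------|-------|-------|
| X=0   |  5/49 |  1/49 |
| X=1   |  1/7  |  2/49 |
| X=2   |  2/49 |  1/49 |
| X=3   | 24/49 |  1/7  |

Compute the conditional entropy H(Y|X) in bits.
0.7637 bits

H(Y|X) = H(X,Y) - H(X)

H(X,Y) = -Σ_{x,y} P(x,y) log₂ P(x,y). Per-cell terms -P(x,y)·log₂P(x,y):
  X=0: 0.335998, 0.114586
  X=1: 0.401051, 0.188356
  X=2: 0.188356, 0.114586
  X=3: 0.504366, 0.401051
Sum of the 8 terms: H(X,Y) = 2.24835 bits

Marginal of X (row sums):
  P(X=0) = 5/49 + 1/49 = 6/49
  P(X=1) = 1/7 + 2/49 = 9/49
  P(X=2) = 2/49 + 1/49 = 3/49
  P(X=3) = 24/49 + 1/7 = 31/49
H(X) = -[(6/49)·log₂(6/49) + (9/49)·log₂(9/49) + (3/49)·log₂(3/49) + (31/49)·log₂(31/49)]
  = 0.370989 + 0.449042 + 0.246719 + 0.417876 = 1.48463 bits

H(Y|X) = H(X,Y) - H(X) = 2.24835 - 1.48463 = 0.7637 bits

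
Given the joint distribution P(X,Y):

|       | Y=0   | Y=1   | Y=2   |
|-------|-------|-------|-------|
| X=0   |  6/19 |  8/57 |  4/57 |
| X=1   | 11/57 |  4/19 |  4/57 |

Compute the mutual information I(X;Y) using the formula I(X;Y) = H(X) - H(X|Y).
0.0298 bits

I(X;Y) = H(X) - H(X|Y)

Marginal of X (row sums):
  P(X=0) = 6/19 + 8/57 + 4/57 = 10/19
  P(X=1) = 11/57 + 4/19 + 4/57 = 9/19
H(X) = -[(10/19)·log₂(10/19) + (9/19)·log₂(9/19)]
  = 0.48737 + 0.51063 = 0.9980 bits

Marginal of Y (column sums):
  P(Y=0) = 6/19 + 11/57 = 29/57
  P(Y=1) = 8/57 + 4/19 = 20/57
  P(Y=2) = 4/57 + 4/57 = 8/57
H(X|Y) = Σ_y P(y)·H(X|Y=y):
  Y=0: P(Y=0) = 29/57, P(X|Y=0) = (18/29, 11/29) → H(X|Y=0) = 0.95755
  Y=1: P(Y=1) = 20/57, P(X|Y=1) = (2/5, 3/5) → H(X|Y=1) = 0.97095
  Y=2: P(Y=2) = 8/57, P(X|Y=2) = (1/2, 1/2) → H(X|Y=2) = 1.00000
H(X|Y) = (29/57)·0.95755 + (20/57)·0.97095 + (8/57)·1.00000 = 0.9682 bits

I(X;Y) = H(X) - H(X|Y) = 0.9980 - 0.9682 = 0.0298 bits

Cross-check via I(X;Y) = H(X) + H(Y) - H(X,Y): computing H(Y) from the column sums and H(X,Y) from the 6 cells in the same way gives H(Y) = 1.4238 bits and H(X,Y) = 2.3920 bits, so
I(X;Y) = 0.9980 + 1.4238 - 2.3920 = 0.0298 bits ✓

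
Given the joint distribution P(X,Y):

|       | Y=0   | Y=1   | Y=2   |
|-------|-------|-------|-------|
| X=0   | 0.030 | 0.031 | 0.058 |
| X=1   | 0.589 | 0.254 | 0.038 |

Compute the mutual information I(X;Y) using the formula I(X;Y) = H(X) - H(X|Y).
0.1189 bits

I(X;Y) = H(X) - H(X|Y)

Marginal of X (row sums):
  P(X=0) = 0.030 + 0.031 + 0.058 = 0.119
  P(X=1) = 0.589 + 0.254 + 0.038 = 0.881
H(X) = -[0.119·log₂(0.119) + 0.881·log₂(0.881)]
  = 0.36545 + 0.16103 = 0.5265 bits

Marginal of Y (column sums):
  P(Y=0) = 0.030 + 0.589 = 0.619
  P(Y=1) = 0.031 + 0.254 = 0.285
  P(Y=2) = 0.058 + 0.038 = 0.096
H(X|Y) = Σ_y P(y)·H(X|Y=y):
  Y=0: P(Y=0) = 0.619, P(X|Y=0) = (30/619, 589/619) → H(X|Y=0) = 0.27984
  Y=1: P(Y=1) = 0.285, P(X|Y=1) = (31/285, 254/285) → H(X|Y=1) = 0.49620
  Y=2: P(Y=2) = 0.096, P(X|Y=2) = (29/48, 19/48) → H(X|Y=2) = 0.96846
H(X|Y) = 0.619·0.27984 + 0.285·0.49620 + 0.096·0.96846 = 0.4076 bits

I(X;Y) = H(X) - H(X|Y) = 0.5265 - 0.4076 = 0.1189 bits

Cross-check via I(X;Y) = H(X) + H(Y) - H(X,Y): computing H(Y) from the column sums and H(X,Y) from the 6 cells in the same way gives H(Y) = 1.2690 bits and H(X,Y) = 1.6766 bits, so
I(X;Y) = 0.5265 + 1.2690 - 1.6766 = 0.1189 bits ✓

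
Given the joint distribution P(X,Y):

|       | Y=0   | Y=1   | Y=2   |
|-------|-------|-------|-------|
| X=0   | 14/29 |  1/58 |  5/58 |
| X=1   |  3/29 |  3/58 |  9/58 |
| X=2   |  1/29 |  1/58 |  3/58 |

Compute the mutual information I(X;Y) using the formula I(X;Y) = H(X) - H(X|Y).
0.1857 bits

I(X;Y) = H(X) - H(X|Y)

Marginal of X (row sums):
  P(X=0) = 14/29 + 1/58 + 5/58 = 17/29
  P(X=1) = 3/29 + 3/58 + 9/58 = 9/29
  P(X=2) = 1/29 + 1/58 + 3/58 = 3/29
H(X) = -[(17/29)·log₂(17/29) + (9/29)·log₂(9/29) + (3/29)·log₂(3/29)]
  = 0.45168 + 0.52388 + 0.33859 = 1.31415 bits

Marginal of Y (column sums):
  P(Y=0) = 14/29 + 3/29 + 1/29 = 18/29
  P(Y=1) = 1/58 + 3/58 + 1/58 = 5/58
  P(Y=2) = 5/58 + 9/58 + 3/58 = 17/58
H(X|Y) = Σ_y P(y)·H(X|Y=y):
  Y=0: P(Y=0) = 18/29, P(X|Y=0) = (7/9, 1/6, 1/18) → H(X|Y=0) = 0.94449
  Y=1: P(Y=1) = 5/58, P(X|Y=1) = (1/5, 3/5, 1/5) → H(X|Y=1) = 1.37095
  Y=2: P(Y=2) = 17/58, P(X|Y=2) = (5/17, 9/17, 3/17) → H(X|Y=2) = 1.44665
H(X|Y) = (18/29)·0.94449 + (5/58)·1.37095 + (17/58)·1.44665 = 1.12844 bits

I(X;Y) = H(X) - H(X|Y) = 1.31415 - 1.12844 = 0.1857 bits

Cross-check via I(X;Y) = H(X) + H(Y) - H(X,Y): computing H(Y) from the column sums and H(X,Y) from the 9 cells in the same way gives H(Y) = 1.25085 bits and H(X,Y) = 2.37928 bits, so
I(X;Y) = 1.31415 + 1.25085 - 2.37928 = 0.1857 bits ✓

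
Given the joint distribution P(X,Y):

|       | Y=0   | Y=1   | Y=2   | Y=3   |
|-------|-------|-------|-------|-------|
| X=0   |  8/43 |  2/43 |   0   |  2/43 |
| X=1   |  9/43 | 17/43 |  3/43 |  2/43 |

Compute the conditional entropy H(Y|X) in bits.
1.4844 bits

H(Y|X) = H(X,Y) - H(X)

H(X,Y) = -Σ_{x,y} P(x,y) log₂ P(x,y). Per-cell terms -P(x,y)·log₂P(x,y):
  X=0: 0.45140, 0.20587, 0.00000, 0.20587
  X=1: 0.47226, 0.52929, 0.26800, 0.20587
  (cells with P = 0 contribute 0)
Sum of the 8 terms: H(X,Y) = 2.3386 bits

Marginal of X (row sums):
  P(X=0) = 8/43 + 2/43 + 0 + 2/43 = 12/43
  P(X=1) = 9/43 + 17/43 + 3/43 + 2/43 = 31/43
H(X) = -[(12/43)·log₂(12/43) + (31/43)·log₂(31/43)]
  = 0.51385 + 0.34033 = 0.8542 bits

H(Y|X) = H(X,Y) - H(X) = 2.3386 - 0.8542 = 1.4844 bits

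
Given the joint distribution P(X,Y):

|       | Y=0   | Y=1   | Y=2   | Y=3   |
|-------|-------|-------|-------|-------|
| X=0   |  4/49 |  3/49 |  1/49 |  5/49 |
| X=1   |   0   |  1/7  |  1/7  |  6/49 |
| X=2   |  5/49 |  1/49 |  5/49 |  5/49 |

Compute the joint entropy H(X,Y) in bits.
3.2881 bits

H(X,Y) = -Σ_{x,y} P(x,y) log₂ P(x,y). Per-cell terms -P(x,y)·log₂P(x,y):
  X=0: 0.29508, 0.24672, 0.11459, 0.33600
  X=1: 0.00000, 0.40105, 0.40105, 0.37099
  X=2: 0.33600, 0.11459, 0.33600, 0.33600
  (cells with P = 0 contribute 0)
Sum of the 12 terms: H(X,Y) = 3.2881 bits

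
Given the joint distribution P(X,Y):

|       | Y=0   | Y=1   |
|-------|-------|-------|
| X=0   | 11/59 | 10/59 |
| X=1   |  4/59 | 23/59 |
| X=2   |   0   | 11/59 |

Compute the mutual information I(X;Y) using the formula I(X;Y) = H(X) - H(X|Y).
0.1856 bits

I(X;Y) = H(X) - H(X|Y)

Marginal of X (row sums):
  P(X=0) = 11/59 + 10/59 = 21/59
  P(X=1) = 4/59 + 23/59 = 27/59
  P(X=2) = 0 + 11/59 = 11/59
H(X) = -[(21/59)·log₂(21/59) + (27/59)·log₂(27/59) + (11/59)·log₂(11/59)]
  = 0.53045 + 0.51609 + 0.45179 = 1.4983 bits

Marginal of Y (column sums):
  P(Y=0) = 11/59 + 4/59 + 0 = 15/59
  P(Y=1) = 10/59 + 23/59 + 11/59 = 44/59
H(X|Y) = Σ_y P(y)·H(X|Y=y):
  Y=0: P(Y=0) = 15/59, P(X|Y=0) = (11/15, 4/15, 0) → H(X|Y=0) = 0.83664
  Y=1: P(Y=1) = 44/59, P(X|Y=1) = (5/22, 23/44, 1/4) → H(X|Y=1) = 1.47500
H(X|Y) = (15/59)·0.83664 + (44/59)·1.47500 = 1.3127 bits

I(X;Y) = H(X) - H(X|Y) = 1.4983 - 1.3127 = 0.1856 bits

Cross-check via I(X;Y) = H(X) + H(Y) - H(X,Y): computing H(Y) from the column sums and H(X,Y) from the 6 cells in the same way gives H(Y) = 0.8179 bits and H(X,Y) = 2.1306 bits, so
I(X;Y) = 1.4983 + 0.8179 - 2.1306 = 0.1856 bits ✓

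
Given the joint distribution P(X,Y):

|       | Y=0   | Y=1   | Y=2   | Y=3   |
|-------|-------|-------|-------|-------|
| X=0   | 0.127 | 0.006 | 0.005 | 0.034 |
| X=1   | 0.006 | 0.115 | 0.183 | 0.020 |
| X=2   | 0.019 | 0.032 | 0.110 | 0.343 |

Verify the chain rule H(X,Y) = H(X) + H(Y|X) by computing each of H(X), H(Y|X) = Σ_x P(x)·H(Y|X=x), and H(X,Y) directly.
H(X) = 1.4618 bits, H(Y|X) = 1.2763 bits, H(X,Y) = 2.7381 bits

Marginal of X (row sums):
  P(X=0) = 0.127 + 0.006 + 0.005 + 0.034 = 0.172
  P(X=1) = 0.006 + 0.115 + 0.183 + 0.020 = 0.324
  P(X=2) = 0.019 + 0.032 + 0.110 + 0.343 = 0.504
H(X) = -[0.172·log₂(0.172) + 0.324·log₂(0.324) + 0.504·log₂(0.504)]
  = 0.436797 + 0.526803 + 0.498206 = 1.4618 bits

H(Y|X) = Σ_x P(x)·H(Y|X=x):
  X=0: P(X=0) = 0.172, P(Y|X=0) = (127/172, 3/86, 5/172, 17/86) → H(Y|X=0) = 1.102683
  X=1: P(X=1) = 0.324, P(Y|X=1) = (1/54, 115/324, 61/108, 5/81) → H(Y|X=1) = 1.350490
  X=2: P(X=2) = 0.504, P(Y|X=2) = (19/504, 4/63, 55/252, 49/72) → H(Y|X=2) = 1.287938
H(Y|X) = 0.172·1.102683 + 0.324·1.350490 + 0.504·1.287938 = 1.2763 bits

H(X,Y) = -Σ_{x,y} P(x,y) log₂ P(x,y). Per-cell terms -P(x,y)·log₂P(x,y):
  X=0: 0.378092, 0.044285, 0.038219, 0.165863
  X=1: 0.044285, 0.358834, 0.448365, 0.112877
  X=2: 0.108639, 0.158905, 0.350287, 0.529496
Sum of the 12 terms: H(X,Y) = 2.7381 bits

Chain rule check:
  H(X) + H(Y|X) = 1.4618 + 1.2763 = 2.7381 bits
  H(X,Y) = 2.7381 bits
✓ Chain rule verified.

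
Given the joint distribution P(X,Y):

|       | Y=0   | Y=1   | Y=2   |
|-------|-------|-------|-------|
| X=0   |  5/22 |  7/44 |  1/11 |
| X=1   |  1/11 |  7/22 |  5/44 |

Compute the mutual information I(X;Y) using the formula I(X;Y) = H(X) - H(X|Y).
0.0829 bits

I(X;Y) = H(X) - H(X|Y)

Marginal of X (row sums):
  P(X=0) = 5/22 + 7/44 + 1/11 = 21/44
  P(X=1) = 1/11 + 7/22 + 5/44 = 23/44
H(X) = -[(21/44)·log₂(21/44) + (23/44)·log₂(23/44)]
  = 0.5093 + 0.4892 = 0.9985 bits

Marginal of Y (column sums):
  P(Y=0) = 5/22 + 1/11 = 7/22
  P(Y=1) = 7/44 + 7/22 = 21/44
  P(Y=2) = 1/11 + 5/44 = 9/44
H(X|Y) = Σ_y P(y)·H(X|Y=y):
  Y=0: P(Y=0) = 7/22, P(X|Y=0) = (5/7, 2/7) → H(X|Y=0) = 0.8631
  Y=1: P(Y=1) = 21/44, P(X|Y=1) = (1/3, 2/3) → H(X|Y=1) = 0.9183
  Y=2: P(Y=2) = 9/44, P(X|Y=2) = (4/9, 5/9) → H(X|Y=2) = 0.9911
H(X|Y) = (7/22)·0.8631 + (21/44)·0.9183 + (9/44)·0.9911 = 0.9156 bits

I(X;Y) = H(X) - H(X|Y) = 0.9985 - 0.9156 = 0.0829 bits

Cross-check via I(X;Y) = H(X) + H(Y) - H(X,Y): computing H(Y) from the column sums and H(X,Y) from the 6 cells in the same way gives H(Y) = 1.5033 bits and H(X,Y) = 2.4189 bits, so
I(X;Y) = 0.9985 + 1.5033 - 2.4189 = 0.0829 bits ✓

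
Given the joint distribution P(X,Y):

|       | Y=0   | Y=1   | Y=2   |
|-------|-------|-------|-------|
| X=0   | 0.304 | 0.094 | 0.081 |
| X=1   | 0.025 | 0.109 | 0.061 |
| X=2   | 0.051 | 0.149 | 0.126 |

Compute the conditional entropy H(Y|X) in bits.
1.3734 bits

H(Y|X) = H(X,Y) - H(X)

H(X,Y) = -Σ_{x,y} P(x,y) log₂ P(x,y). Per-cell terms -P(x,y)·log₂P(x,y):
  X=0: 0.52223, 0.32065, 0.29370
  X=1: 0.13305, 0.34854, 0.24614
  X=2: 0.21896, 0.40925, 0.37655
Sum of the 9 terms: H(X,Y) = 2.8691 bits

Marginal of X (row sums):
  P(X=0) = 0.304 + 0.094 + 0.081 = 0.479
  P(X=1) = 0.025 + 0.109 + 0.061 = 0.195
  P(X=2) = 0.051 + 0.149 + 0.126 = 0.326
H(X) = -[0.479·log₂(0.479) + 0.195·log₂(0.195) + 0.326·log₂(0.326)]
  = 0.50865 + 0.45990 + 0.52716 = 1.4957 bits

H(Y|X) = H(X,Y) - H(X) = 2.8691 - 1.4957 = 1.3734 bits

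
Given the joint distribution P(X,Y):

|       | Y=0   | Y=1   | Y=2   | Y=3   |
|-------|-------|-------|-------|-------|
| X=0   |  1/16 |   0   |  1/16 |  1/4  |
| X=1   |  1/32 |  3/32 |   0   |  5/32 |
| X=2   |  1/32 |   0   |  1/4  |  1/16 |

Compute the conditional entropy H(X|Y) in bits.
1.0692 bits

H(X|Y) = H(X,Y) - H(Y)

H(X,Y) = -Σ_{x,y} P(x,y) log₂ P(x,y). Per-cell terms -P(x,y)·log₂P(x,y):
  X=0: 0.250000, 0.000000, 0.250000, 0.500000
  X=1: 0.156250, 0.320160, 0.000000, 0.418449
  X=2: 0.156250, 0.000000, 0.500000, 0.250000
  (cells with P = 0 contribute 0)
Sum of the 12 terms: H(X,Y) = 2.80111 bits

Marginal of Y (column sums):
  P(Y=0) = 1/16 + 1/32 + 1/32 = 1/8
  P(Y=1) = 0 + 3/32 + 0 = 3/32
  P(Y=2) = 1/16 + 0 + 1/4 = 5/16
  P(Y=3) = 1/4 + 5/32 + 1/16 = 15/32
H(Y) = -[(1/8)·log₂(1/8) + (3/32)·log₂(3/32) + (5/16)·log₂(5/16) + (15/32)·log₂(15/32)]
  = 0.375000 + 0.320160 + 0.524397 + 0.512395 = 1.73195 bits

H(X|Y) = H(X,Y) - H(Y) = 2.80111 - 1.73195 = 1.0692 bits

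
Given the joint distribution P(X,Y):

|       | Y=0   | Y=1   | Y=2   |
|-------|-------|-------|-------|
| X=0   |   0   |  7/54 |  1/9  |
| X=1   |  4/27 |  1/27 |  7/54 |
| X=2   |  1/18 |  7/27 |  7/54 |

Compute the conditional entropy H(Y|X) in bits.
1.2798 bits

H(Y|X) = H(X,Y) - H(X)

H(X,Y) = -Σ_{x,y} P(x,y) log₂ P(x,y). Per-cell terms -P(x,y)·log₂P(x,y):
  X=0: 0.0000, 0.3821, 0.3522
  X=1: 0.4081, 0.1761, 0.3821
  X=2: 0.2317, 0.5049, 0.3821
  (cells with P = 0 contribute 0)
Sum of the 9 terms: H(X,Y) = 2.8193 bits

Marginal of X (row sums):
  P(X=0) = 0 + 7/54 + 1/9 = 13/54
  P(X=1) = 4/27 + 1/27 + 7/54 = 17/54
  P(X=2) = 1/18 + 7/27 + 7/54 = 4/9
H(X) = -[(13/54)·log₂(13/54) + (17/54)·log₂(17/54) + (4/9)·log₂(4/9)]
  = 0.4946 + 0.5249 + 0.5200 = 1.5395 bits

H(Y|X) = H(X,Y) - H(X) = 2.8193 - 1.5395 = 1.2798 bits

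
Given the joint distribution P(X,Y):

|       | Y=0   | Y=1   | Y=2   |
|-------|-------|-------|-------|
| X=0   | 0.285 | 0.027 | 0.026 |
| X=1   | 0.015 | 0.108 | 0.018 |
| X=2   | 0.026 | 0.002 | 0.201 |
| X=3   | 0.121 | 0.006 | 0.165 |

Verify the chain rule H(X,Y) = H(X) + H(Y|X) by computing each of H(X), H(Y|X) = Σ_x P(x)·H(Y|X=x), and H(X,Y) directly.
H(X) = 1.9330 bits, H(Y|X) = 0.8647 bits, H(X,Y) = 2.7977 bits

Marginal of X (row sums):
  P(X=0) = 0.285 + 0.027 + 0.026 = 0.338
  P(X=1) = 0.015 + 0.108 + 0.018 = 0.141
  P(X=2) = 0.026 + 0.002 + 0.201 = 0.229
  P(X=3) = 0.121 + 0.006 + 0.165 = 0.292
H(X) = -[0.338·log₂(0.338) + 0.141·log₂(0.141) + 0.229·log₂(0.229) + 0.292·log₂(0.292)]
  = 0.5289 + 0.3985 + 0.4870 + 0.5186 = 1.9330 bits

H(Y|X) = Σ_x P(x)·H(Y|X=x):
  X=0: P(X=0) = 0.338, P(Y|X=0) = (285/338, 27/338, 1/13) → H(Y|X=0) = 0.7834
  X=1: P(X=1) = 0.141, P(Y|X=1) = (5/47, 36/47, 6/47) → H(Y|X=1) = 1.0176
  X=2: P(X=2) = 0.229, P(Y|X=2) = (26/229, 2/229, 201/229) → H(Y|X=2) = 0.5812
  X=3: P(X=3) = 0.292, P(Y|X=3) = (121/292, 3/146, 165/292) → H(Y|X=3) = 1.1072
H(Y|X) = 0.338·0.7834 + 0.141·1.0176 + 0.229·0.5812 + 0.292·1.1072 = 0.8647 bits

H(X,Y) = -Σ_{x,y} P(x,y) log₂ P(x,y). Per-cell terms -P(x,y)·log₂P(x,y):
  X=0: 0.5161, 0.1407, 0.1369
  X=1: 0.0909, 0.3468, 0.1043
  X=2: 0.1369, 0.0179, 0.4653
  X=3: 0.3687, 0.0443, 0.4289
Sum of the 12 terms: H(X,Y) = 2.7977 bits

Chain rule check:
  H(X) + H(Y|X) = 1.9330 + 0.8647 = 2.7977 bits
  H(X,Y) = 2.7977 bits
✓ Chain rule verified.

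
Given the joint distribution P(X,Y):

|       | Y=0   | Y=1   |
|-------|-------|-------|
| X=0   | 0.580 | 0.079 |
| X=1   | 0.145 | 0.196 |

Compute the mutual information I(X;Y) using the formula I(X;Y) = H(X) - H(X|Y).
0.1645 bits

I(X;Y) = H(X) - H(X|Y)

Marginal of X (row sums):
  P(X=0) = 0.580 + 0.079 = 0.659
  P(X=1) = 0.145 + 0.196 = 0.341
H(X) = -[0.659·log₂(0.659) + 0.341·log₂(0.341)]
  = 0.396487 + 0.529285 = 0.925772 bits

Marginal of Y (column sums):
  P(Y=0) = 0.580 + 0.145 = 0.725
  P(Y=1) = 0.079 + 0.196 = 0.275
H(X|Y) = Σ_y P(y)·H(X|Y=y):
  Y=0: P(Y=0) = 0.725, P(X|Y=0) = (4/5, 1/5) → H(X|Y=0) = 0.721928
  Y=1: P(Y=1) = 0.275, P(X|Y=1) = (79/275, 196/275) → H(X|Y=1) = 0.865172
H(X|Y) = 0.725·0.721928 + 0.275·0.865172 = 0.761320 bits

I(X;Y) = H(X) - H(X|Y) = 0.925772 - 0.761320 = 0.1645 bits

Cross-check via I(X;Y) = H(X) + H(Y) - H(X,Y): computing H(Y) from the column sums and H(X,Y) from the 4 cells in the same way gives H(Y) = 0.848548 bits and H(X,Y) = 1.609868 bits, so
I(X;Y) = 0.925772 + 0.848548 - 1.609868 = 0.1645 bits ✓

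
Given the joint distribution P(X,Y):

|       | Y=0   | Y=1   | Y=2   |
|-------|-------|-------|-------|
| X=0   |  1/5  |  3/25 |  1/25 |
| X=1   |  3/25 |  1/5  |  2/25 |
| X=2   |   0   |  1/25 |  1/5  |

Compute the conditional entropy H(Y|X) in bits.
1.2368 bits

H(Y|X) = H(X,Y) - H(X)

H(X,Y) = -Σ_{x,y} P(x,y) log₂ P(x,y). Per-cell terms -P(x,y)·log₂P(x,y):
  X=0: 0.46439, 0.36707, 0.18575
  X=1: 0.36707, 0.46439, 0.29151
  X=2: 0.00000, 0.18575, 0.46439
  (cells with P = 0 contribute 0)
Sum of the 9 terms: H(X,Y) = 2.7903 bits

Marginal of X (row sums):
  P(X=0) = 1/5 + 3/25 + 1/25 = 9/25
  P(X=1) = 3/25 + 1/5 + 2/25 = 2/5
  P(X=2) = 0 + 1/25 + 1/5 = 6/25
H(X) = -[(9/25)·log₂(9/25) + (2/5)·log₂(2/5) + (6/25)·log₂(6/25)]
  = 0.53062 + 0.52877 + 0.49413 = 1.5535 bits

H(Y|X) = H(X,Y) - H(X) = 2.7903 - 1.5535 = 1.2368 bits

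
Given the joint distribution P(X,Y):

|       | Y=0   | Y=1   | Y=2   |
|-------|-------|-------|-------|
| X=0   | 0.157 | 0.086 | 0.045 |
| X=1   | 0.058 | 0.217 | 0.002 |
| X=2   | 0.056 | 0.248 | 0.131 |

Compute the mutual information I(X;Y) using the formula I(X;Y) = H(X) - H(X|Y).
0.2046 bits

I(X;Y) = H(X) - H(X|Y)

Marginal of X (row sums):
  P(X=0) = 0.157 + 0.086 + 0.045 = 0.288
  P(X=1) = 0.058 + 0.217 + 0.002 = 0.277
  P(X=2) = 0.056 + 0.248 + 0.131 = 0.435
H(X) = -[0.288·log₂(0.288) + 0.277·log₂(0.277) + 0.435·log₂(0.435)]
  = 0.5172 + 0.5130 + 0.5224 = 1.5526 bits

Marginal of Y (column sums):
  P(Y=0) = 0.157 + 0.058 + 0.056 = 0.271
  P(Y=1) = 0.086 + 0.217 + 0.248 = 0.551
  P(Y=2) = 0.045 + 0.002 + 0.131 = 0.178
H(X|Y) = Σ_y P(y)·H(X|Y=y):
  Y=0: P(Y=0) = 0.271, P(X|Y=0) = (157/271, 58/271, 56/271) → H(X|Y=0) = 1.4023
  Y=1: P(Y=1) = 0.551, P(X|Y=1) = (86/551, 217/551, 248/551) → H(X|Y=1) = 1.4661
  Y=2: P(Y=2) = 0.178, P(X|Y=2) = (45/178, 1/89, 131/178) → H(X|Y=2) = 0.8998
H(X|Y) = 0.271·1.4023 + 0.551·1.4661 + 0.178·0.8998 = 1.3480 bits

I(X;Y) = H(X) - H(X|Y) = 1.5526 - 1.3480 = 0.2046 bits

Cross-check via I(X;Y) = H(X) + H(Y) - H(X,Y): computing H(Y) from the column sums and H(X,Y) from the 9 cells in the same way gives H(Y) = 1.4275 bits and H(X,Y) = 2.7755 bits, so
I(X;Y) = 1.5526 + 1.4275 - 2.7755 = 0.2046 bits ✓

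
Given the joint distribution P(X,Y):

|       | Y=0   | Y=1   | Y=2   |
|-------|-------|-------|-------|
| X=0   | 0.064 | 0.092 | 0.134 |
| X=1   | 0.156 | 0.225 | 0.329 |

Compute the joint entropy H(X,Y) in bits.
2.3891 bits

H(X,Y) = -Σ_{x,y} P(x,y) log₂ P(x,y). Per-cell terms -P(x,y)·log₂P(x,y):
  X=0: 0.2538, 0.3167, 0.3886
  X=1: 0.4181, 0.4842, 0.5277
Sum of the 6 terms: H(X,Y) = 2.3891 bits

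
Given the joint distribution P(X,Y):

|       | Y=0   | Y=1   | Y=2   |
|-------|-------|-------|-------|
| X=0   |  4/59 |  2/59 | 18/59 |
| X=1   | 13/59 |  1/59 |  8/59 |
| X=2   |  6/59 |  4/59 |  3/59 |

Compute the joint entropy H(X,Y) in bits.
2.7398 bits

H(X,Y) = -Σ_{x,y} P(x,y) log₂ P(x,y). Per-cell terms -P(x,y)·log₂P(x,y):
  X=0: 0.26323, 0.16551, 0.52252
  X=1: 0.48082, 0.09971, 0.39087
  X=2: 0.33536, 0.26323, 0.21853
Sum of the 9 terms: H(X,Y) = 2.7398 bits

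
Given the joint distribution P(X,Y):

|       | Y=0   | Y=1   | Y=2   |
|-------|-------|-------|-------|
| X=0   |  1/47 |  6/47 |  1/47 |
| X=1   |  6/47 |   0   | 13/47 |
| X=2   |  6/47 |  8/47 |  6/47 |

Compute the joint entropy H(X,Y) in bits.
2.7004 bits

H(X,Y) = -Σ_{x,y} P(x,y) log₂ P(x,y). Per-cell terms -P(x,y)·log₂P(x,y):
  X=0: 0.1182, 0.3791, 0.1182
  X=1: 0.3791, 0.0000, 0.5128
  X=2: 0.3791, 0.4348, 0.3791
  (cells with P = 0 contribute 0)
Sum of the 9 terms: H(X,Y) = 2.7004 bits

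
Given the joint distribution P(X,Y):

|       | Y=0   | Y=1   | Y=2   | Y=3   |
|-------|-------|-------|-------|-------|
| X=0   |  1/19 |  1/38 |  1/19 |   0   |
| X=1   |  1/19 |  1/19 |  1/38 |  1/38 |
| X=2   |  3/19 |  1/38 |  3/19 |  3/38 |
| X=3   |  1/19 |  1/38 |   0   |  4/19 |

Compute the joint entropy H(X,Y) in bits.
3.4118 bits

H(X,Y) = -Σ_{x,y} P(x,y) log₂ P(x,y). Per-cell terms -P(x,y)·log₂P(x,y):
  X=0: 0.22358, 0.13810, 0.22358, 0.00000
  X=1: 0.22358, 0.22358, 0.13810, 0.13810
  X=2: 0.42047, 0.13810, 0.42047, 0.28918
  X=3: 0.22358, 0.13810, 0.00000, 0.47325
  (cells with P = 0 contribute 0)
Sum of the 16 terms: H(X,Y) = 3.4118 bits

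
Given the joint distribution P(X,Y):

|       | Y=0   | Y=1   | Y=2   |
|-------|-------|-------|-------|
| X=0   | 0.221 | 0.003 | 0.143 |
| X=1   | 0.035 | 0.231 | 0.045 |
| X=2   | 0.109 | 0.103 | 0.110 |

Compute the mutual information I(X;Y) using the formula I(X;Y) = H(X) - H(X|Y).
0.3580 bits

I(X;Y) = H(X) - H(X|Y)

Marginal of X (row sums):
  P(X=0) = 0.221 + 0.003 + 0.143 = 0.367
  P(X=1) = 0.035 + 0.231 + 0.045 = 0.311
  P(X=2) = 0.109 + 0.103 + 0.110 = 0.322
H(X) = -[0.367·log₂(0.367) + 0.311·log₂(0.311) + 0.322·log₂(0.322)]
  = 0.53074 + 0.52404 + 0.52643 = 1.5812 bits

Marginal of Y (column sums):
  P(Y=0) = 0.221 + 0.035 + 0.109 = 0.365
  P(Y=1) = 0.003 + 0.231 + 0.103 = 0.337
  P(Y=2) = 0.143 + 0.045 + 0.110 = 0.298
H(X|Y) = Σ_y P(y)·H(X|Y=y):
  Y=0: P(Y=0) = 0.365, P(X|Y=0) = (221/365, 7/73, 109/365) → H(X|Y=0) = 1.28330
  Y=1: P(Y=1) = 0.337, P(X|Y=1) = (3/337, 231/337, 103/337) → H(X|Y=1) = 0.95679
  Y=2: P(Y=2) = 0.298, P(X|Y=2) = (143/298, 45/298, 55/149) → H(X|Y=2) = 1.45090
H(X|Y) = 0.365·1.28330 + 0.337·0.95679 + 0.298·1.45090 = 1.2232 bits

I(X;Y) = H(X) - H(X|Y) = 1.5812 - 1.2232 = 0.3580 bits

Cross-check via I(X;Y) = H(X) + H(Y) - H(X,Y): computing H(Y) from the column sums and H(X,Y) from the 9 cells in the same way gives H(Y) = 1.5800 bits and H(X,Y) = 2.8032 bits, so
I(X;Y) = 1.5812 + 1.5800 - 2.8032 = 0.3580 bits ✓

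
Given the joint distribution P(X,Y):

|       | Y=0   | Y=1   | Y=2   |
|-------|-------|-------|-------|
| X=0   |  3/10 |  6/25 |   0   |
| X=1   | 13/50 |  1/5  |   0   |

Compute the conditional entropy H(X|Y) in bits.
0.9953 bits

H(X|Y) = H(X,Y) - H(Y)

H(X,Y) = -Σ_{x,y} P(x,y) log₂ P(x,y). Per-cell terms -P(x,y)·log₂P(x,y):
  X=0: 0.52109, 0.49413, 0.00000
  X=1: 0.50529, 0.46439, 0.00000
  (cells with P = 0 contribute 0)
Sum of the 6 terms: H(X,Y) = 1.9849 bits

Marginal of Y (column sums):
  P(Y=0) = 3/10 + 13/50 = 14/25
  P(Y=1) = 6/25 + 1/5 = 11/25
  P(Y=2) = 0 + 0 = 0
H(Y) = -[(14/25)·log₂(14/25) + (11/25)·log₂(11/25)]   (outcomes with P = 0 contribute 0)
  = 0.46844 + 0.52115 = 0.9896 bits

H(X|Y) = H(X,Y) - H(Y) = 1.9849 - 0.9896 = 0.9953 bits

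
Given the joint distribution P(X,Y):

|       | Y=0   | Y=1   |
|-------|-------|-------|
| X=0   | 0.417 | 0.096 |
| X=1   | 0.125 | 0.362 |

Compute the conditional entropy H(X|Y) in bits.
0.7615 bits

H(X|Y) = H(X,Y) - H(Y)

H(X,Y) = -Σ_{x,y} P(x,y) log₂ P(x,y). Per-cell terms -P(x,y)·log₂P(x,y):
  X=0: 0.52620, 0.32456
  X=1: 0.37500, 0.53067
Sum of the 4 terms: H(X,Y) = 1.7564 bits

Marginal of Y (column sums):
  P(Y=0) = 0.417 + 0.125 = 0.542
  P(Y=1) = 0.096 + 0.362 = 0.458
H(Y) = -[0.542·log₂(0.542) + 0.458·log₂(0.458)]
  = 0.47893 + 0.51597 = 0.9949 bits

H(X|Y) = H(X,Y) - H(Y) = 1.7564 - 0.9949 = 0.7615 bits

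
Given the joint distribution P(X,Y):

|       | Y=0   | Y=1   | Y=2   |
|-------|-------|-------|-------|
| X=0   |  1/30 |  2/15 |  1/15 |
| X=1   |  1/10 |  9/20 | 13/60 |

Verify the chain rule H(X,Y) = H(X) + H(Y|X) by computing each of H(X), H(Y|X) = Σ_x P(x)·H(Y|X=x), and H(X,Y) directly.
H(X) = 0.7838 bits, H(Y|X) = 1.3565 bits, H(X,Y) = 2.1403 bits

Marginal of X (row sums):
  P(X=0) = 1/30 + 2/15 + 1/15 = 7/30
  P(X=1) = 1/10 + 9/20 + 13/60 = 23/30
H(X) = -[(7/30)·log₂(7/30) + (23/30)·log₂(23/30)]
  = 0.48989 + 0.29389 = 0.7838 bits

H(Y|X) = Σ_x P(x)·H(Y|X=x):
  X=0: P(X=0) = 7/30, P(Y|X=0) = (1/7, 4/7, 2/7) → H(Y|X=0) = 1.37878
  X=1: P(X=1) = 23/30, P(Y|X=1) = (3/23, 27/46, 13/46) → H(Y|X=1) = 1.34970
H(Y|X) = (7/30)·1.37878 + (23/30)·1.34970 = 1.3565 bits

H(X,Y) = -Σ_{x,y} P(x,y) log₂ P(x,y). Per-cell terms -P(x,y)·log₂P(x,y):
  X=0: 0.16356, 0.38759, 0.26046
  X=1: 0.33219, 0.51840, 0.47806
Sum of the 6 terms: H(X,Y) = 2.1403 bits

Chain rule check:
  H(X) + H(Y|X) = 0.7838 + 1.3565 = 2.1403 bits
  H(X,Y) = 2.1403 bits
✓ Chain rule verified.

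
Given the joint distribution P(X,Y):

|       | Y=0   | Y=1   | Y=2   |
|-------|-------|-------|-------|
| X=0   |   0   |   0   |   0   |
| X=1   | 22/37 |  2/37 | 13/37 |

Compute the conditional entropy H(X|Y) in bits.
0.0000 bits

H(X|Y) = H(X,Y) - H(Y)

H(X,Y) = -Σ_{x,y} P(x,y) log₂ P(x,y). Per-cell terms -P(x,y)·log₂P(x,y):
  X=0: 0.0000, 0.0000, 0.0000
  X=1: 0.4460, 0.2275, 0.5302
  (cells with P = 0 contribute 0)
Sum of the 6 terms: H(X,Y) = 1.2037 bits

Marginal of Y (column sums):
  P(Y=0) = 0 + 22/37 = 22/37
  P(Y=1) = 0 + 2/37 = 2/37
  P(Y=2) = 0 + 13/37 = 13/37
H(Y) = -[(22/37)·log₂(22/37) + (2/37)·log₂(2/37) + (13/37)·log₂(13/37)]
  = 0.4460 + 0.2275 + 0.5302 = 1.2037 bits

H(X|Y) = H(X,Y) - H(Y) = 1.2037 - 1.2037 = 0.0000 bits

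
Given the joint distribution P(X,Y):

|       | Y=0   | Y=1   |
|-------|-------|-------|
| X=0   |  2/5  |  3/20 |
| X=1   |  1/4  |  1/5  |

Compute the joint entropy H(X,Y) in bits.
1.9037 bits

H(X,Y) = -Σ_{x,y} P(x,y) log₂ P(x,y). Per-cell terms -P(x,y)·log₂P(x,y):
  X=0: 0.5288, 0.4105
  X=1: 0.5000, 0.4644
Sum of the 4 terms: H(X,Y) = 1.9037 bits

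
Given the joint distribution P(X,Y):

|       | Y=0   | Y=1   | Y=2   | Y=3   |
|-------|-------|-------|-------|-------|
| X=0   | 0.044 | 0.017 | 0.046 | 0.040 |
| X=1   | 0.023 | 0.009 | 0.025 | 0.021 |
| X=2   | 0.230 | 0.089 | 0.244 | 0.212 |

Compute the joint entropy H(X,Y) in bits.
2.8940 bits

H(X,Y) = -Σ_{x,y} P(x,y) log₂ P(x,y). Per-cell terms -P(x,y)·log₂P(x,y):
  X=0: 0.1983, 0.0999, 0.2043, 0.1858
  X=1: 0.1252, 0.0612, 0.1330, 0.1170
  X=2: 0.4877, 0.3106, 0.4966, 0.4744
Sum of the 12 terms: H(X,Y) = 2.8940 bits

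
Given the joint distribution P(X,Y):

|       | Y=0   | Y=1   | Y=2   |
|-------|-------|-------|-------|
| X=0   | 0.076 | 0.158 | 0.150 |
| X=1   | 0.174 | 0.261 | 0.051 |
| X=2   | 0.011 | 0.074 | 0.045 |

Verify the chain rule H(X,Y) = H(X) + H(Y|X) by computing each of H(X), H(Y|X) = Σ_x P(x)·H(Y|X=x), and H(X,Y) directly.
H(X) = 1.4188 bits, H(Y|X) = 1.4095 bits, H(X,Y) = 2.8283 bits

Marginal of X (row sums):
  P(X=0) = 0.076 + 0.158 + 0.150 = 0.384
  P(X=1) = 0.174 + 0.261 + 0.051 = 0.486
  P(X=2) = 0.011 + 0.074 + 0.045 = 0.130
H(X) = -[0.384·log₂(0.384) + 0.486·log₂(0.486) + 0.130·log₂(0.130)]
  = 0.53024 + 0.50591 + 0.38264 = 1.4188 bits

H(Y|X) = Σ_x P(x)·H(Y|X=x):
  X=0: P(X=0) = 0.384, P(Y|X=0) = (19/96, 79/192, 25/64) → H(Y|X=0) = 1.51943
  X=1: P(X=1) = 0.486, P(Y|X=1) = (29/81, 29/54, 17/162) → H(Y|X=1) = 1.35352
  X=2: P(X=2) = 0.130, P(Y|X=2) = (11/130, 37/65, 9/26) → H(Y|X=2) = 1.29401
H(Y|X) = 0.384·1.51943 + 0.486·1.35352 + 0.130·1.29401 = 1.4095 bits

H(X,Y) = -Σ_{x,y} P(x,y) log₂ P(x,y). Per-cell terms -P(x,y)·log₂P(x,y):
  X=0: 0.28256, 0.42060, 0.41054
  X=1: 0.43897, 0.50579, 0.21896
  X=2: 0.07157, 0.27797, 0.20133
Sum of the 9 terms: H(X,Y) = 2.8283 bits

Chain rule check:
  H(X) + H(Y|X) = 1.4188 + 1.4095 = 2.8283 bits
  H(X,Y) = 2.8283 bits
✓ Chain rule verified.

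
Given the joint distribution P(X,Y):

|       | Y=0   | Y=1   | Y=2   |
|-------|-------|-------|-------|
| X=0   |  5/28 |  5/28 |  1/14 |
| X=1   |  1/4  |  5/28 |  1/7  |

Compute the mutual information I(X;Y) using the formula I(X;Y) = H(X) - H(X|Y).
0.0114 bits

I(X;Y) = H(X) - H(X|Y)

Marginal of X (row sums):
  P(X=0) = 5/28 + 5/28 + 1/14 = 3/7
  P(X=1) = 1/4 + 5/28 + 1/7 = 4/7
H(X) = -[(3/7)·log₂(3/7) + (4/7)·log₂(4/7)]
  = 0.523882 + 0.461346 = 0.98523 bits

Marginal of Y (column sums):
  P(Y=0) = 5/28 + 1/4 = 3/7
  P(Y=1) = 5/28 + 5/28 = 5/14
  P(Y=2) = 1/14 + 1/7 = 3/14
H(X|Y) = Σ_y P(y)·H(X|Y=y):
  Y=0: P(Y=0) = 3/7, P(X|Y=0) = (5/12, 7/12) → H(X|Y=0) = 0.979869
  Y=1: P(Y=1) = 5/14, P(X|Y=1) = (1/2, 1/2) → H(X|Y=1) = 1.000000
  Y=2: P(Y=2) = 3/14, P(X|Y=2) = (1/3, 2/3) → H(X|Y=2) = 0.918296
H(X|Y) = (3/7)·0.979869 + (5/14)·1.000000 + (3/14)·0.918296 = 0.97386 bits

I(X;Y) = H(X) - H(X|Y) = 0.98523 - 0.97386 = 0.0114 bits

Cross-check via I(X;Y) = H(X) + H(Y) - H(X,Y): computing H(Y) from the column sums and H(X,Y) from the 6 cells in the same way gives H(Y) = 1.53062 bits and H(X,Y) = 2.50448 bits, so
I(X;Y) = 0.98523 + 1.53062 - 2.50448 = 0.0114 bits ✓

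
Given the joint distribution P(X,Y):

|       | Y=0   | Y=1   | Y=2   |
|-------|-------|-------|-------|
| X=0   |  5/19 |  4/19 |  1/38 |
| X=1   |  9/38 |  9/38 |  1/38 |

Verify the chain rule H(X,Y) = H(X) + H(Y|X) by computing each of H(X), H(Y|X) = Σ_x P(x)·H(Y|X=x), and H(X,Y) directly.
H(X) = 1.0000 bits, H(Y|X) = 1.2406 bits, H(X,Y) = 2.2406 bits

Marginal of X (row sums):
  P(X=0) = 5/19 + 4/19 + 1/38 = 1/2
  P(X=1) = 9/38 + 9/38 + 1/38 = 1/2
H(X) = -[(1/2)·log₂(1/2) + (1/2)·log₂(1/2)]
  = 0.5000 + 0.5000 = 1.0000 bits

H(Y|X) = Σ_x P(x)·H(Y|X=x):
  X=0: P(X=0) = 1/2, P(Y|X=0) = (10/19, 8/19, 1/19) → H(Y|X=0) = 1.2364
  X=1: P(X=1) = 1/2, P(Y|X=1) = (9/19, 9/19, 1/19) → H(Y|X=1) = 1.2448
H(Y|X) = (1/2)·1.2364 + (1/2)·1.2448 = 1.2406 bits

H(X,Y) = -Σ_{x,y} P(x,y) log₂ P(x,y). Per-cell terms -P(x,y)·log₂P(x,y):
  X=0: 0.5068, 0.4732, 0.1381
  X=1: 0.4922, 0.4922, 0.1381
Sum of the 6 terms: H(X,Y) = 2.2406 bits

Chain rule check:
  H(X) + H(Y|X) = 1.0000 + 1.2406 = 2.2406 bits
  H(X,Y) = 2.2406 bits
✓ Chain rule verified.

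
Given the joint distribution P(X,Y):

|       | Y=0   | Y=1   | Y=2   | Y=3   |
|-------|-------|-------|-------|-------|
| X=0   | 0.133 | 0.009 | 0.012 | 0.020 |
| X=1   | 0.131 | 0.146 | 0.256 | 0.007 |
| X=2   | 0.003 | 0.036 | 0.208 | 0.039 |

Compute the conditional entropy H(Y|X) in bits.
1.3965 bits

H(Y|X) = H(X,Y) - H(X)

H(X,Y) = -Σ_{x,y} P(x,y) log₂ P(x,y). Per-cell terms -P(x,y)·log₂P(x,y):
  X=0: 0.3871, 0.0612, 0.0766, 0.1129
  X=1: 0.3841, 0.4053, 0.5032, 0.0501
  X=2: 0.0251, 0.1727, 0.4712, 0.1825
Sum of the 12 terms: H(X,Y) = 2.8320 bits

Marginal of X (row sums):
  P(X=0) = 0.133 + 0.009 + 0.012 + 0.020 = 0.174
  P(X=1) = 0.131 + 0.146 + 0.256 + 0.007 = 0.540
  P(X=2) = 0.003 + 0.036 + 0.208 + 0.039 = 0.286
H(X) = -[0.174·log₂(0.174) + 0.540·log₂(0.540) + 0.286·log₂(0.286)]
  = 0.4390 + 0.4800 + 0.5165 = 1.4355 bits

H(Y|X) = H(X,Y) - H(X) = 2.8320 - 1.4355 = 1.3965 bits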